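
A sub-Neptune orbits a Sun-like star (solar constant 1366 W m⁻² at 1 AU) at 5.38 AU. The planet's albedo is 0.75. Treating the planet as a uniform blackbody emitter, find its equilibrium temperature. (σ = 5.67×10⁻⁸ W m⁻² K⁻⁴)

Flux at 5.38 AU: S = 1366/5.38² = 47.2 W m⁻².
Energy balance: absorbed = emitted ⇒ πR²·S(1−A) = 4πR²·σT_eq⁴, so T_eq⁴ = S(1−A)/(4σ).
T_eq = [47.2 × 0.25 / (4 × 5.67×10⁻⁸)]^(1/4) = (5.20×10⁷)^(1/4) = 84.9 K.

T_eq ≈ 84.9 K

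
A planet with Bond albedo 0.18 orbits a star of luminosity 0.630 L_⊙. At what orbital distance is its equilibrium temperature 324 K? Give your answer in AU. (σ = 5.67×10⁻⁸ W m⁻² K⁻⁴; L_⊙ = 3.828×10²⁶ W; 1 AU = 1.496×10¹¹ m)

d ≈ 0.530 AU

L = 0.630 × 3.828×10²⁶ = 2.41×10²⁶ W.
From T_eq⁴ = L(1−A)/(16πσd²): d = √[L(1−A)/(16πσT_eq⁴)].
d = √[2.41×10²⁶ × 0.82 / (16π × 5.67×10⁻⁸ × (324)⁴)] = 7.93×10¹⁰ m = 0.530 AU.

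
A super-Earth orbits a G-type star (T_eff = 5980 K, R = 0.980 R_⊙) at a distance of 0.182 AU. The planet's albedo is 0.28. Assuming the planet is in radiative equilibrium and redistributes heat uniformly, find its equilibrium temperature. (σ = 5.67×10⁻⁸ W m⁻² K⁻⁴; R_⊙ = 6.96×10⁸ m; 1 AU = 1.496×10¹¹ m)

T_eq ≈ 617 K

R_⋆ = 0.980 × 6.96×10⁸ = 6.82×10⁸ m.
d = 0.182 AU = 2.72×10¹⁰ m.
L = 4πR_⋆²σT_⋆⁴ = 4π(6.82×10⁸)² × 5.67×10⁻⁸ × (5980)⁴ = 4.24×10²⁶ W.
S = L/(4πd²) = 4.55×10⁴ W m⁻².
Energy balance: absorbed = emitted ⇒ πR²·S(1−A) = 4πR²·σT_eq⁴, so T_eq⁴ = S(1−A)/(4σ).
T_eq = [4.55×10⁴ × 0.72 / (4 × 5.67×10⁻⁸)]^(1/4) = (1.44×10¹¹)^(1/4) = 617 K.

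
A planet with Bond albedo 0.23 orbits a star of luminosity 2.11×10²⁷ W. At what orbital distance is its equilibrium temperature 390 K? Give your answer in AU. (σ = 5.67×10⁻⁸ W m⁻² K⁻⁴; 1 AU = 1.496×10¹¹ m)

d ≈ 1.05 AU

From T_eq⁴ = L(1−A)/(16πσd²): d = √[L(1−A)/(16πσT_eq⁴)].
d = √[2.11×10²⁷ × 0.77 / (16π × 5.67×10⁻⁸ × (390)⁴)] = 1.57×10¹¹ m = 1.05 AU.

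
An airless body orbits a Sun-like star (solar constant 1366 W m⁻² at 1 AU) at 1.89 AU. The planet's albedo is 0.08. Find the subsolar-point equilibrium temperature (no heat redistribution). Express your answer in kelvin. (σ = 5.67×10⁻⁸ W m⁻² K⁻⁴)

T_ss ≈ 281 K

Flux at 1.89 AU: S = 1366/1.89² = 382 W m⁻².
At the subsolar point the surface absorbs S(1−A) and emits σT⁴ per unit area — no factor of 4, since only the local patch is in balance.
T = [382 × 0.92 / 5.67×10⁻⁸]^(1/4) = (6.20×10⁹)^(1/4) = 281 K.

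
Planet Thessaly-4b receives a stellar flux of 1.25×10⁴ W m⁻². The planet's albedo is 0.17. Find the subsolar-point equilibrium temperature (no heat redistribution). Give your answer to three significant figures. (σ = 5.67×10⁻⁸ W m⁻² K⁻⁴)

T_ss ≈ 654 K

At the subsolar point the surface absorbs S(1−A) and emits σT⁴ per unit area — no factor of 4, since only the local patch is in balance.
T = [1.25×10⁴ × 0.83 / 5.67×10⁻⁸]^(1/4) = (1.83×10¹¹)^(1/4) = 654 K.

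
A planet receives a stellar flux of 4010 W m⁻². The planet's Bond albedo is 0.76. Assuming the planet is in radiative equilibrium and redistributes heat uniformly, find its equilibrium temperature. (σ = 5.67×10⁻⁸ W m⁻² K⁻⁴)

Energy balance: absorbed = emitted ⇒ πR²·S(1−A) = 4πR²·σT_eq⁴, so T_eq⁴ = S(1−A)/(4σ).
T_eq = [4010 × 0.24 / (4 × 5.67×10⁻⁸)]^(1/4) = (4.24×10⁹)^(1/4) = 255 K.

T_eq ≈ 255 K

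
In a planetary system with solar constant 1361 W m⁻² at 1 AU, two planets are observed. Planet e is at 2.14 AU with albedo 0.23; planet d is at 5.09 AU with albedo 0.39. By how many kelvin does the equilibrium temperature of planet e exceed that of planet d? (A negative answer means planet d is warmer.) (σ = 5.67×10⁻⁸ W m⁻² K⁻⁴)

ΔT ≈ 69.2 K

T_eq = [S₀(1−A)/(4σd²)]^(1/4), so T ∝ (1−A)^(1/4) / √d.
T₁ = [1361×0.77/(4×5.67×10⁻⁸×2.14²)]^(1/4) = 178.23 K.
T₂ = [1361×0.61/(4×5.67×10⁻⁸×5.09²)]^(1/4) = 109.03 K.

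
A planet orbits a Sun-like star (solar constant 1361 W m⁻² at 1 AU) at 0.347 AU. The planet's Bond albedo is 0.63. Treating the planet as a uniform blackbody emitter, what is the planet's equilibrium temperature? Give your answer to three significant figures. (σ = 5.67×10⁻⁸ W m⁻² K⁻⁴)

Flux at 0.347 AU: S = 1361/0.347² = 1.13×10⁴ W m⁻².
Energy balance: absorbed = emitted ⇒ πR²·S(1−A) = 4πR²·σT_eq⁴, so T_eq⁴ = S(1−A)/(4σ).
T_eq = [1.13×10⁴ × 0.37 / (4 × 5.67×10⁻⁸)]^(1/4) = (1.84×10¹⁰)^(1/4) = 369 K.

T_eq ≈ 369 K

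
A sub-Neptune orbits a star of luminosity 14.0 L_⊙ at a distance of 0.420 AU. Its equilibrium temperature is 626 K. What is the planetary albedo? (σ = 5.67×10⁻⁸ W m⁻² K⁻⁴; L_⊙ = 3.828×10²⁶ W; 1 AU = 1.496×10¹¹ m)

d = 0.420 AU = 6.28×10¹⁰ m.
L = 14.0 × 3.828×10²⁶ = 5.36×10²⁷ W.
Flux: S = L/(4πd²) = 5.36×10²⁷/(4π×(6.28×10¹⁰)²) = 1.08×10⁵ W m⁻².
From T_eq⁴ = S(1−A)/(4σ): 1−A = 4σT_eq⁴/S.
1−A = 4 × 5.67×10⁻⁸ × (626)⁴ / 1.08×10⁵ = 0.322.

A ≈ 0.68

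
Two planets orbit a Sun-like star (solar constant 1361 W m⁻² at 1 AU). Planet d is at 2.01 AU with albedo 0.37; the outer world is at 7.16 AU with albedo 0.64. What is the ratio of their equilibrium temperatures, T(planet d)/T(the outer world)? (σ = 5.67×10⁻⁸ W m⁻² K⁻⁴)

T₁/T₂ ≈ 2.171

T_eq = [S₀(1−A)/(4σd²)]^(1/4), so T ∝ (1−A)^(1/4) / √d.
T₁ = [1361×0.63/(4×5.67×10⁻⁸×2.01²)]^(1/4) = 174.90 K.
T₂ = [1361×0.36/(4×5.67×10⁻⁸×7.16²)]^(1/4) = 80.57 K.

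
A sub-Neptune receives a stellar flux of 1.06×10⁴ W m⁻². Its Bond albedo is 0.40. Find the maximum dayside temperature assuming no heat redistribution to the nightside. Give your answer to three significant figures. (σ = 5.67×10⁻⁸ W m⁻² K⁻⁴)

T_ss ≈ 579 K

With no redistribution each surface element balances locally: S(1−A) = σT⁴.
T = [1.06×10⁴ × 0.60 / 5.67×10⁻⁸]^(1/4) = (1.12×10¹¹)^(1/4) = 579 K.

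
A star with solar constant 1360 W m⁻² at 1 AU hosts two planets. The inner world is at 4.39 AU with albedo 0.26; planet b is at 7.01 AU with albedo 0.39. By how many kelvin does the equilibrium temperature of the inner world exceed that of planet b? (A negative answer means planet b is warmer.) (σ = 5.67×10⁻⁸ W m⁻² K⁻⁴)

ΔT ≈ 30.3 K

T_eq = [S₀(1−A)/(4σd²)]^(1/4), so T ∝ (1−A)^(1/4) / √d.
T₁ = [1360×0.74/(4×5.67×10⁻⁸×4.39²)]^(1/4) = 123.18 K.
T₂ = [1360×0.61/(4×5.67×10⁻⁸×7.01²)]^(1/4) = 92.89 K.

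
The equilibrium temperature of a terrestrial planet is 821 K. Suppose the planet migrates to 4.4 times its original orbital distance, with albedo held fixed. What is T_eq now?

T_eq ∝ L^(1/4) · d^(−1/2).
T′ = 821 / 4.4^(1/2) = 391 K.

T_eq ≈ 391 K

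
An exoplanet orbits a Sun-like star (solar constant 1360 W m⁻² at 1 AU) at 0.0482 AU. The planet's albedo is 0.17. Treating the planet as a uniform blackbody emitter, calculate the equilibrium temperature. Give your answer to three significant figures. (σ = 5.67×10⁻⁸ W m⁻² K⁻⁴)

Flux at 0.0482 AU: S = 1360/0.0482² = 5.85×10⁵ W m⁻².
Energy balance: absorbed = emitted ⇒ πR²·S(1−A) = 4πR²·σT_eq⁴, so T_eq⁴ = S(1−A)/(4σ).
T_eq = [5.85×10⁵ × 0.83 / (4 × 5.67×10⁻⁸)]^(1/4) = (2.14×10¹²)^(1/4) = 1210 K.

T_eq ≈ 1210 K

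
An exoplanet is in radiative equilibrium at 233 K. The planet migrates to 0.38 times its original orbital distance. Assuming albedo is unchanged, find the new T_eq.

T_eq ≈ 378 K

T_eq ∝ L^(1/4) · d^(−1/2).
T′ = 233 / 0.38^(1/2) = 378 K.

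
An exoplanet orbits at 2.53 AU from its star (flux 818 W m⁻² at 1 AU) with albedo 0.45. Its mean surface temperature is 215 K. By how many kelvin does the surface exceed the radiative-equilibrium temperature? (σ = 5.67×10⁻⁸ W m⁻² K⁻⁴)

S = 818/2.53² = 127.8 W m⁻².
T_eq = [S(1−A)/(4σ)]^(1/4) = [127.8×0.55/(4×5.67×10⁻⁸)]^(1/4) = 132.7 K.
ΔT = T_surf − T_eq = 215 − 132.7.

ΔT ≈ 82.3 K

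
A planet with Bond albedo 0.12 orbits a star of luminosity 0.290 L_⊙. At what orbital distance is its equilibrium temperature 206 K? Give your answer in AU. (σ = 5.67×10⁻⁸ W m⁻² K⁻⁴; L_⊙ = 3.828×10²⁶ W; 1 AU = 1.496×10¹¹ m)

L = 0.290 × 3.828×10²⁶ = 1.11×10²⁶ W.
From T_eq⁴ = L(1−A)/(16πσd²): d = √[L(1−A)/(16πσT_eq⁴)].
d = √[1.11×10²⁶ × 0.88 / (16π × 5.67×10⁻⁸ × (206)⁴)] = 1.38×10¹¹ m = 0.922 AU.

d ≈ 0.922 AU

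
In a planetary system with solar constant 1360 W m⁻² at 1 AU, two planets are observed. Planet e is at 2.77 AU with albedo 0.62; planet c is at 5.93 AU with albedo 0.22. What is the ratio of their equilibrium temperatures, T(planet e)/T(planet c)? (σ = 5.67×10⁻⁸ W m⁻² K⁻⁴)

T₁/T₂ ≈ 1.222

T_eq = [S₀(1−A)/(4σd²)]^(1/4), so T ∝ (1−A)^(1/4) / √d.
T₁ = [1360×0.38/(4×5.67×10⁻⁸×2.77²)]^(1/4) = 131.27 K.
T₂ = [1360×0.78/(4×5.67×10⁻⁸×5.93²)]^(1/4) = 107.39 K.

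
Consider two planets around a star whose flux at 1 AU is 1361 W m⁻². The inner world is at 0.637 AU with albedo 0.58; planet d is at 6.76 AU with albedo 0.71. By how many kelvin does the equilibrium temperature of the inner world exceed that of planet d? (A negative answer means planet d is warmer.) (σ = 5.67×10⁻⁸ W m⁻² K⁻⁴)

ΔT ≈ 202.2 K

T_eq = [S₀(1−A)/(4σd²)]^(1/4), so T ∝ (1−A)^(1/4) / √d.
T₁ = [1361×0.42/(4×5.67×10⁻⁸×0.637²)]^(1/4) = 280.73 K.
T₂ = [1361×0.29/(4×5.67×10⁻⁸×6.76²)]^(1/4) = 78.56 K.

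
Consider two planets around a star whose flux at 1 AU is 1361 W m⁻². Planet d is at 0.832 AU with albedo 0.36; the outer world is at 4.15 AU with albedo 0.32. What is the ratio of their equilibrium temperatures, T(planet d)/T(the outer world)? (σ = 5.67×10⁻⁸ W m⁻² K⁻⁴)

T_eq = [S₀(1−A)/(4σd²)]^(1/4), so T ∝ (1−A)^(1/4) / √d.
T₁ = [1361×0.64/(4×5.67×10⁻⁸×0.832²)]^(1/4) = 272.92 K.
T₂ = [1361×0.68/(4×5.67×10⁻⁸×4.15²)]^(1/4) = 124.07 K.

T₁/T₂ ≈ 2.200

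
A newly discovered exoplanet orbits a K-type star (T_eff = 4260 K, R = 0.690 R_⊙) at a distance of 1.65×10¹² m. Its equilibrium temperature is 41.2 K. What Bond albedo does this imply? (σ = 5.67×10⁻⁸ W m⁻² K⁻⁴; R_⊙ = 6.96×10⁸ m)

A ≈ 0.59

R_⋆ = 0.690 × 6.96×10⁸ = 4.80×10⁸ m.
L = 4πR_⋆²σT_⋆⁴ = 4π(4.80×10⁸)² × 5.67×10⁻⁸ × (4260)⁴ = 5.41×10²⁵ W.
S = L/(4πd²) = 1.58 W m⁻².
From T_eq⁴ = S(1−A)/(4σ): 1−A = 4σT_eq⁴/S.
1−A = 4 × 5.67×10⁻⁸ × (41.2)⁴ / 1.58 = 0.413.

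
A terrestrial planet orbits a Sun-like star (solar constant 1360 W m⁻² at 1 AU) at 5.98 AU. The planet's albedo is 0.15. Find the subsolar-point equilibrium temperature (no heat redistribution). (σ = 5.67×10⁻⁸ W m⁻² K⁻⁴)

T_ss ≈ 155 K

Flux at 5.98 AU: S = 1360/5.98² = 38.0 W m⁻².
At the subsolar point the surface absorbs S(1−A) and emits σT⁴ per unit area — no factor of 4, since only the local patch is in balance.
T = [38.0 × 0.85 / 5.67×10⁻⁸]^(1/4) = (5.70×10⁸)^(1/4) = 155 K.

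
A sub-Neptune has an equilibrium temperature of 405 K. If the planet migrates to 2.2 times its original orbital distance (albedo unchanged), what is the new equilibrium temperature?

T_eq ≈ 273 K

T_eq ∝ L^(1/4) · d^(−1/2).
T′ = 405 / 2.2^(1/2) = 273 K.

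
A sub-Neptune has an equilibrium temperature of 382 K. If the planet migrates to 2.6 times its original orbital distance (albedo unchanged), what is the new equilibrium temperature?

T_eq ≈ 237 K

T_eq ∝ L^(1/4) · d^(−1/2).
T′ = 382 / 2.6^(1/2) = 237 K.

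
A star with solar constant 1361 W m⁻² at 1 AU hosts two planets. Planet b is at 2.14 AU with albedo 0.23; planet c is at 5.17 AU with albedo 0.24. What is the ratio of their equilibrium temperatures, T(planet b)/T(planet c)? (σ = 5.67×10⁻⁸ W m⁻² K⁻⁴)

T_eq = [S₀(1−A)/(4σd²)]^(1/4), so T ∝ (1−A)^(1/4) / √d.
T₁ = [1361×0.77/(4×5.67×10⁻⁸×2.14²)]^(1/4) = 178.23 K.
T₂ = [1361×0.76/(4×5.67×10⁻⁸×5.17²)]^(1/4) = 114.29 K.

T₁/T₂ ≈ 1.559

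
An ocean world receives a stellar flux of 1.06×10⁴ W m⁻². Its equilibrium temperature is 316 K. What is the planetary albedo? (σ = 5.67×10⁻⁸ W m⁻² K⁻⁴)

A ≈ 0.79

From T_eq⁴ = S(1−A)/(4σ): 1−A = 4σT_eq⁴/S.
1−A = 4 × 5.67×10⁻⁸ × (316)⁴ / 1.06×10⁴ = 0.213.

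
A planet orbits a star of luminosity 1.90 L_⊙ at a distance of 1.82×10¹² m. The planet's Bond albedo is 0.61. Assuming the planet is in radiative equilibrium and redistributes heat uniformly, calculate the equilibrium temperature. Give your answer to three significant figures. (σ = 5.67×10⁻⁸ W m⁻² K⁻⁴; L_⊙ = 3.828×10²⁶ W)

L = 1.90 × 3.828×10²⁶ = 7.27×10²⁶ W.
Flux: S = L/(4πd²) = 7.27×10²⁶/(4π×(1.82×10¹²)²) = 17.5 W m⁻².
Energy balance: absorbed = emitted ⇒ πR²·S(1−A) = 4πR²·σT_eq⁴, so T_eq⁴ = S(1−A)/(4σ).
T_eq = [17.5 × 0.39 / (4 × 5.67×10⁻⁸)]^(1/4) = (3.00×10⁷)^(1/4) = 74.0 K.

T_eq ≈ 74.0 K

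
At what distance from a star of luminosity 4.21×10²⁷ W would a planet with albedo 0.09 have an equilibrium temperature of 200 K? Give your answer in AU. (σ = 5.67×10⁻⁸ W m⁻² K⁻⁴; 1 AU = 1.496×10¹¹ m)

From T_eq⁴ = L(1−A)/(16πσd²): d = √[L(1−A)/(16πσT_eq⁴)].
d = √[4.21×10²⁷ × 0.91 / (16π × 5.67×10⁻⁸ × (200)⁴)] = 9.17×10¹¹ m = 6.13 AU.

d ≈ 6.13 AU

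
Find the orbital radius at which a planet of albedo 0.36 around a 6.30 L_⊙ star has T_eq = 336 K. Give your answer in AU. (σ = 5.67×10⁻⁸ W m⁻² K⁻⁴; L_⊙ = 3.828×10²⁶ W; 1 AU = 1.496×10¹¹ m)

L = 6.30 × 3.828×10²⁶ = 2.41×10²⁷ W.
From T_eq⁴ = L(1−A)/(16πσd²): d = √[L(1−A)/(16πσT_eq⁴)].
d = √[2.41×10²⁷ × 0.64 / (16π × 5.67×10⁻⁸ × (336)⁴)] = 2.06×10¹¹ m = 1.38 AU.

d ≈ 1.38 AU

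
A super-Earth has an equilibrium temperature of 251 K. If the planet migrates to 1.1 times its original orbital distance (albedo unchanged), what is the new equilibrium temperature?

T_eq ∝ L^(1/4) · d^(−1/2).
T′ = 251 / 1.1^(1/2) = 239 K.

T_eq ≈ 239 K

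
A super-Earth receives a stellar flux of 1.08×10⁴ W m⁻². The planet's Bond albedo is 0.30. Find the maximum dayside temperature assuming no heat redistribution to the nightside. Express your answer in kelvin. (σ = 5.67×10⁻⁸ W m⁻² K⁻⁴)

T_ss ≈ 604 K

With no redistribution each surface element balances locally: S(1−A) = σT⁴.
T = [1.08×10⁴ × 0.70 / 5.67×10⁻⁸]^(1/4) = (1.33×10¹¹)^(1/4) = 604 K.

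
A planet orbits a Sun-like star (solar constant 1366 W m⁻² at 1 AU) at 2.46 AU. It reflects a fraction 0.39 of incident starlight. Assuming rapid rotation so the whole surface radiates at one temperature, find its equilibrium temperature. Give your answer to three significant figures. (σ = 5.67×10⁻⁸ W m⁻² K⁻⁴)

Flux at 2.46 AU: S = 1366/2.46² = 226 W m⁻².
Energy balance: absorbed = emitted ⇒ πR²·S(1−A) = 4πR²·σT_eq⁴, so T_eq⁴ = S(1−A)/(4σ).
T_eq = [226 × 0.61 / (4 × 5.67×10⁻⁸)]^(1/4) = (6.07×10⁸)^(1/4) = 157 K.

T_eq ≈ 157 K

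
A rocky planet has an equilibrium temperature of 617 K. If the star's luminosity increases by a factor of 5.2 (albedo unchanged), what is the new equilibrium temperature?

T_eq ≈ 932 K

T_eq ∝ L^(1/4) · d^(−1/2).
T′ = 617 × 5.2^(1/4) = 932 K.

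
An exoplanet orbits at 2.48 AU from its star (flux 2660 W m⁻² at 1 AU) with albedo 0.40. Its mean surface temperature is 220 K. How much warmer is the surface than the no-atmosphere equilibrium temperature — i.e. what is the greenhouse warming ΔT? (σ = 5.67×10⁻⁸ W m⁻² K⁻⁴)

S = 2660/2.48² = 432.5 W m⁻².
T_eq = [S(1−A)/(4σ)]^(1/4) = [432.5×0.60/(4×5.67×10⁻⁸)]^(1/4) = 183.9 K.
ΔT = T_surf − T_eq = 220 − 183.9.

ΔT ≈ 36.1 K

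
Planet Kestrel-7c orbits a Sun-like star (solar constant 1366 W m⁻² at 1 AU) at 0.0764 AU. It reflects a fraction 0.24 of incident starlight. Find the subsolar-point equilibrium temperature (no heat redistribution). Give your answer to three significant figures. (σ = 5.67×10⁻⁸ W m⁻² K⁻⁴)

Flux at 0.0764 AU: S = 1366/0.0764² = 2.34×10⁵ W m⁻².
At the subsolar point the surface absorbs S(1−A) and emits σT⁴ per unit area — no factor of 4, since only the local patch is in balance.
T = [2.34×10⁵ × 0.76 / 5.67×10⁻⁸]^(1/4) = (3.14×10¹²)^(1/4) = 1330 K.

T_ss ≈ 1330 K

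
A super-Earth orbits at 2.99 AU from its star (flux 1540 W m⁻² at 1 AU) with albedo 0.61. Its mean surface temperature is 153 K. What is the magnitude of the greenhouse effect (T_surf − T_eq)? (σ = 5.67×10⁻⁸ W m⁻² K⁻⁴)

S = 1540/2.99² = 172.3 W m⁻².
T_eq = [S(1−A)/(4σ)]^(1/4) = [172.3×0.39/(4×5.67×10⁻⁸)]^(1/4) = 131.2 K.
ΔT = T_surf − T_eq = 153 − 131.2.

ΔT ≈ 21.8 K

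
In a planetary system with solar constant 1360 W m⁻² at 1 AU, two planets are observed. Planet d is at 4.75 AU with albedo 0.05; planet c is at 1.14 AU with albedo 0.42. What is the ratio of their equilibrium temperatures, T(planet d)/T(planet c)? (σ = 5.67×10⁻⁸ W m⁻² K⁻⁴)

T_eq = [S₀(1−A)/(4σd²)]^(1/4), so T ∝ (1−A)^(1/4) / √d.
T₁ = [1360×0.95/(4×5.67×10⁻⁸×4.75²)]^(1/4) = 126.05 K.
T₂ = [1360×0.58/(4×5.67×10⁻⁸×1.14²)]^(1/4) = 227.45 K.

T₁/T₂ ≈ 0.554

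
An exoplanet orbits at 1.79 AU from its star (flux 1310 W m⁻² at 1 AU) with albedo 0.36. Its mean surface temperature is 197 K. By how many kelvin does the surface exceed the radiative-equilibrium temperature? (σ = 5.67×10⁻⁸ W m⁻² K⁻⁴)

ΔT ≈ 12.7 K

S = 1310/1.79² = 408.9 W m⁻².
T_eq = [S(1−A)/(4σ)]^(1/4) = [408.9×0.64/(4×5.67×10⁻⁸)]^(1/4) = 184.3 K.
ΔT = T_surf − T_eq = 197 − 184.3.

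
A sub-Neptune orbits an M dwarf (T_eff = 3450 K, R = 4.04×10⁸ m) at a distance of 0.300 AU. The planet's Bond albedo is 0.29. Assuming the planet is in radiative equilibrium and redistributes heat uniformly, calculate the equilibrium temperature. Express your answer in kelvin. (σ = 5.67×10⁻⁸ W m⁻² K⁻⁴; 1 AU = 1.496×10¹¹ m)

d = 0.300 AU = 4.49×10¹⁰ m.
L = 4πR_⋆²σT_⋆⁴ = 4π(4.04×10⁸)² × 5.67×10⁻⁸ × (3450)⁴ = 1.65×10²⁵ W.
S = L/(4πd²) = 651 W m⁻².
Energy balance: absorbed = emitted ⇒ πR²·S(1−A) = 4πR²·σT_eq⁴, so T_eq⁴ = S(1−A)/(4σ).
T_eq = [651 × 0.71 / (4 × 5.67×10⁻⁸)]^(1/4) = (2.04×10⁹)^(1/4) = 212 K.

T_eq ≈ 212 K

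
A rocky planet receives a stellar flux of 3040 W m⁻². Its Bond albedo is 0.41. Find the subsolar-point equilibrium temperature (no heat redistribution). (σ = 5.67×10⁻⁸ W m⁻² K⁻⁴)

T_ss ≈ 422 K

At the subsolar point the surface absorbs S(1−A) and emits σT⁴ per unit area — no factor of 4, since only the local patch is in balance.
T = [3040 × 0.59 / 5.67×10⁻⁸]^(1/4) = (3.16×10¹⁰)^(1/4) = 422 K.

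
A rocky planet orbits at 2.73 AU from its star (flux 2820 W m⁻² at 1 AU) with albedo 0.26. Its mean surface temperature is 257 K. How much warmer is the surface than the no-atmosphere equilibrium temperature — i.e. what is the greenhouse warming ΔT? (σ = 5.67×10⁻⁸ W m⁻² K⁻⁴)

S = 2820/2.73² = 378.4 W m⁻².
T_eq = [S(1−A)/(4σ)]^(1/4) = [378.4×0.74/(4×5.67×10⁻⁸)]^(1/4) = 187.4 K.
ΔT = T_surf − T_eq = 257 − 187.4.

ΔT ≈ 69.6 K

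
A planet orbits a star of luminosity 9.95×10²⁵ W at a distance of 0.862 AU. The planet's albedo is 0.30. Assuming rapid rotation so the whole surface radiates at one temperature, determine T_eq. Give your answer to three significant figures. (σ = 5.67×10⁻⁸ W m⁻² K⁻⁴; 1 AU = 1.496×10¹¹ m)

d = 0.862 AU = 1.29×10¹¹ m.
Flux: S = L/(4πd²) = 9.95×10²⁵/(4π×(1.29×10¹¹)²) = 476 W m⁻².
Energy balance: absorbed = emitted ⇒ πR²·S(1−A) = 4πR²·σT_eq⁴, so T_eq⁴ = S(1−A)/(4σ).
T_eq = [476 × 0.70 / (4 × 5.67×10⁻⁸)]^(1/4) = (1.47×10⁹)^(1/4) = 196 K.

T_eq ≈ 196 K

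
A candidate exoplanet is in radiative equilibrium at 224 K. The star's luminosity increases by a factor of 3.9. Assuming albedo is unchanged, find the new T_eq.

T_eq ∝ L^(1/4) · d^(−1/2).
T′ = 224 × 3.9^(1/4) = 315 K.

T_eq ≈ 315 K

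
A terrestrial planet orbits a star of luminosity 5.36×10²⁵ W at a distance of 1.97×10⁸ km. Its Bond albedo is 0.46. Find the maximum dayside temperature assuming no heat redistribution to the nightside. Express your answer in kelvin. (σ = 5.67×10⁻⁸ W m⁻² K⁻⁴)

T_ss ≈ 180 K

d = 1.97×10⁸ km = 1.97×10¹¹ m.
Flux: S = L/(4πd²) = 5.36×10²⁵/(4π×(1.97×10¹¹)²) = 110 W m⁻².
With no redistribution each surface element balances locally: S(1−A) = σT⁴.
T = [110 × 0.54 / 5.67×10⁻⁸]^(1/4) = (1.05×10⁹)^(1/4) = 180 K.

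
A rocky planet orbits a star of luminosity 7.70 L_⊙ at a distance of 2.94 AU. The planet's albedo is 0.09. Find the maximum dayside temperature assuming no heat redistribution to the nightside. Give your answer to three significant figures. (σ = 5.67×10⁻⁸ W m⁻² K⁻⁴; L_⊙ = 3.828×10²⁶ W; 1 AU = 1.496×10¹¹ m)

d = 2.94 AU = 4.40×10¹¹ m.
L = 7.70 × 3.828×10²⁶ = 2.95×10²⁷ W.
Flux: S = L/(4πd²) = 2.95×10²⁷/(4π×(4.40×10¹¹)²) = 1210 W m⁻².
With no redistribution each surface element balances locally: S(1−A) = σT⁴.
T = [1210 × 0.91 / 5.67×10⁻⁸]^(1/4) = (1.95×10¹⁰)^(1/4) = 373 K.

T_ss ≈ 373 K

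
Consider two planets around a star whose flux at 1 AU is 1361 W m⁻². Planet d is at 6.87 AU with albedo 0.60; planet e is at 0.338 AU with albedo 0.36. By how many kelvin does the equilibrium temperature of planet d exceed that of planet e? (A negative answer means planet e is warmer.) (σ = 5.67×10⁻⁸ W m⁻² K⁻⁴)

ΔT ≈ -343.7 K

T_eq = [S₀(1−A)/(4σd²)]^(1/4), so T ∝ (1−A)^(1/4) / √d.
T₁ = [1361×0.40/(4×5.67×10⁻⁸×6.87²)]^(1/4) = 84.45 K.
T₂ = [1361×0.64/(4×5.67×10⁻⁸×0.338²)]^(1/4) = 428.19 K.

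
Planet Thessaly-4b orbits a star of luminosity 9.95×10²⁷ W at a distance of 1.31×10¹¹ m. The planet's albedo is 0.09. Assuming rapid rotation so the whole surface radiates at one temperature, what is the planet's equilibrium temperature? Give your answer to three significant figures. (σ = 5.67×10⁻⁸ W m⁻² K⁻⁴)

T_eq ≈ 656 K

Flux: S = L/(4πd²) = 9.95×10²⁷/(4π×(1.31×10¹¹)²) = 4.61×10⁴ W m⁻².
Energy balance: absorbed = emitted ⇒ πR²·S(1−A) = 4πR²·σT_eq⁴, so T_eq⁴ = S(1−A)/(4σ).
T_eq = [4.61×10⁴ × 0.91 / (4 × 5.67×10⁻⁸)]^(1/4) = (1.85×10¹¹)^(1/4) = 656 K.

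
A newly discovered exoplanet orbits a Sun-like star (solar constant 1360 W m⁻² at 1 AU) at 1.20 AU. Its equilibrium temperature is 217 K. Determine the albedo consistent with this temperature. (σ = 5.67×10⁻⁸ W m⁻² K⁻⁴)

A ≈ 0.47

Flux at 1.20 AU: S = 1360/1.20² = 944 W m⁻².
From T_eq⁴ = S(1−A)/(4σ): 1−A = 4σT_eq⁴/S.
1−A = 4 × 5.67×10⁻⁸ × (217)⁴ / 944 = 0.532.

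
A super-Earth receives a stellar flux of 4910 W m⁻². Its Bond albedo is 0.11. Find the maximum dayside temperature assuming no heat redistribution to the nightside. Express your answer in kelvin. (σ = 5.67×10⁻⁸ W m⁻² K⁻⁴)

T_ss ≈ 527 K

With no redistribution each surface element balances locally: S(1−A) = σT⁴.
T = [4910 × 0.89 / 5.67×10⁻⁸]^(1/4) = (7.71×10¹⁰)^(1/4) = 527 K.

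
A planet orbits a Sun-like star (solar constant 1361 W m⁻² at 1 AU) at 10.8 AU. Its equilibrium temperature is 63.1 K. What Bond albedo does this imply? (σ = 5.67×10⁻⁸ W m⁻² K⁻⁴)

A ≈ 0.69

Flux at 10.8 AU: S = 1361/10.8² = 11.7 W m⁻².
From T_eq⁴ = S(1−A)/(4σ): 1−A = 4σT_eq⁴/S.
1−A = 4 × 5.67×10⁻⁸ × (63.1)⁴ / 11.7 = 0.308.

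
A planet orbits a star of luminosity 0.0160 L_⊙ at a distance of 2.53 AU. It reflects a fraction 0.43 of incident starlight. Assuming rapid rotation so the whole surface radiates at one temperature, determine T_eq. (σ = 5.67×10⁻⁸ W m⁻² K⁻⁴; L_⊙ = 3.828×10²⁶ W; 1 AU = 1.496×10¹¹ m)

T_eq ≈ 54.1 K

d = 2.53 AU = 3.78×10¹¹ m.
L = 0.0160 × 3.828×10²⁶ = 6.12×10²⁴ W.
Flux: S = L/(4πd²) = 6.12×10²⁴/(4π×(3.78×10¹¹)²) = 3.40 W m⁻².
Energy balance: absorbed = emitted ⇒ πR²·S(1−A) = 4πR²·σT_eq⁴, so T_eq⁴ = S(1−A)/(4σ).
T_eq = [3.40 × 0.57 / (4 × 5.67×10⁻⁸)]^(1/4) = (8.55×10⁶)^(1/4) = 54.1 K.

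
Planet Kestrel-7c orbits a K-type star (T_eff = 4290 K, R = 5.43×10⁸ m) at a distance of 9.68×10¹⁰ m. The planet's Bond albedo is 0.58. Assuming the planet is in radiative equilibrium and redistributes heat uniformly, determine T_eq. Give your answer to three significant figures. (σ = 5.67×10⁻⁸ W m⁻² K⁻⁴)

L = 4πR_⋆²σT_⋆⁴ = 4π(5.43×10⁸)² × 5.67×10⁻⁸ × (4290)⁴ = 7.12×10²⁵ W.
S = L/(4πd²) = 604 W m⁻².
Energy balance: absorbed = emitted ⇒ πR²·S(1−A) = 4πR²·σT_eq⁴, so T_eq⁴ = S(1−A)/(4σ).
T_eq = [604 × 0.42 / (4 × 5.67×10⁻⁸)]^(1/4) = (1.12×10⁹)^(1/4) = 183 K.

T_eq ≈ 183 K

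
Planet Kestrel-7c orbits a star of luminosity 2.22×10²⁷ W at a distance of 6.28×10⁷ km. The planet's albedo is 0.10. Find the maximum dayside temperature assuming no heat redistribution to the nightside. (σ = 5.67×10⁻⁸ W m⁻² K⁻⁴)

T_ss ≈ 918 K

d = 6.28×10⁷ km = 6.28×10¹⁰ m.
Flux: S = L/(4πd²) = 2.22×10²⁷/(4π×(6.28×10¹⁰)²) = 4.48×10⁴ W m⁻².
With no redistribution each surface element balances locally: S(1−A) = σT⁴.
T = [4.48×10⁴ × 0.90 / 5.67×10⁻⁸]^(1/4) = (7.11×10¹¹)^(1/4) = 918 K.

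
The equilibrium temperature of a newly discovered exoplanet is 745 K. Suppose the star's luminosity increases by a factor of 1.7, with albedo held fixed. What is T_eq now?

T_eq ≈ 851 K

T_eq ∝ L^(1/4) · d^(−1/2).
T′ = 745 × 1.7^(1/4) = 851 K.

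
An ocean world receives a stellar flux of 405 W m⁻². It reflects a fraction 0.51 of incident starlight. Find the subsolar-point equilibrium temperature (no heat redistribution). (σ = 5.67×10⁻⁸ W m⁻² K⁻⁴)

T_ss ≈ 243 K

At the subsolar point the surface absorbs S(1−A) and emits σT⁴ per unit area — no factor of 4, since only the local patch is in balance.
T = [405 × 0.49 / 5.67×10⁻⁸]^(1/4) = (3.50×10⁹)^(1/4) = 243 K.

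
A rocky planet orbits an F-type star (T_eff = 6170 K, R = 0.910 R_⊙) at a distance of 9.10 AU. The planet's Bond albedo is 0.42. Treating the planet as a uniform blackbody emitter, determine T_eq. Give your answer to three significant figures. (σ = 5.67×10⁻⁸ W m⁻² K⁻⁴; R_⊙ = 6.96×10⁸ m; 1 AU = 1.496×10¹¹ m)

T_eq ≈ 82.1 K

R_⋆ = 0.910 × 6.96×10⁸ = 6.33×10⁸ m.
d = 9.10 AU = 1.36×10¹² m.
L = 4πR_⋆²σT_⋆⁴ = 4π(6.33×10⁸)² × 5.67×10⁻⁸ × (6170)⁴ = 4.14×10²⁶ W.
S = L/(4πd²) = 17.8 W m⁻².
Energy balance: absorbed = emitted ⇒ πR²·S(1−A) = 4πR²·σT_eq⁴, so T_eq⁴ = S(1−A)/(4σ).
T_eq = [17.8 × 0.58 / (4 × 5.67×10⁻⁸)]^(1/4) = (4.55×10⁷)^(1/4) = 82.1 K.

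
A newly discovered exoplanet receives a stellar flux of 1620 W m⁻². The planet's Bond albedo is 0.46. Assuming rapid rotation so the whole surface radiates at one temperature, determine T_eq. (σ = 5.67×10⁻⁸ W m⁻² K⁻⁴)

Energy balance: absorbed = emitted ⇒ πR²·S(1−A) = 4πR²·σT_eq⁴, so T_eq⁴ = S(1−A)/(4σ).
T_eq = [1620 × 0.54 / (4 × 5.67×10⁻⁸)]^(1/4) = (3.86×10⁹)^(1/4) = 249 K.

T_eq ≈ 249 K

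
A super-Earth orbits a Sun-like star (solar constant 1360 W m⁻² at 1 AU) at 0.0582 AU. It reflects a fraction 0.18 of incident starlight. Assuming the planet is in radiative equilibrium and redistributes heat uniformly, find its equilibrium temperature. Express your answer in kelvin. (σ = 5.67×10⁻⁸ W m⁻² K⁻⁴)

Flux at 0.0582 AU: S = 1360/0.0582² = 4.02×10⁵ W m⁻².
Energy balance: absorbed = emitted ⇒ πR²·S(1−A) = 4πR²·σT_eq⁴, so T_eq⁴ = S(1−A)/(4σ).
T_eq = [4.02×10⁵ × 0.82 / (4 × 5.67×10⁻⁸)]^(1/4) = (1.45×10¹²)^(1/4) = 1100 K.

T_eq ≈ 1100 K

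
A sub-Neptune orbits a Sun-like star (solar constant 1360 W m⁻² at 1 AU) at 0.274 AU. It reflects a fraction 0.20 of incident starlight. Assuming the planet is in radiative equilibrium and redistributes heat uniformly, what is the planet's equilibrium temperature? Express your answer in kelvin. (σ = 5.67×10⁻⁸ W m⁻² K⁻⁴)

Flux at 0.274 AU: S = 1360/0.274² = 1.81×10⁴ W m⁻².
Energy balance: absorbed = emitted ⇒ πR²·S(1−A) = 4πR²·σT_eq⁴, so T_eq⁴ = S(1−A)/(4σ).
T_eq = [1.81×10⁴ × 0.80 / (4 × 5.67×10⁻⁸)]^(1/4) = (6.39×10¹⁰)^(1/4) = 503 K.

T_eq ≈ 503 K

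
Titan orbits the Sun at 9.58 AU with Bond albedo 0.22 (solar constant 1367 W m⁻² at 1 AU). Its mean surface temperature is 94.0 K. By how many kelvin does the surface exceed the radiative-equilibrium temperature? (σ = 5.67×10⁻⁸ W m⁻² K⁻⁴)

S = 1367/9.58² = 14.89 W m⁻².
T_eq = [S(1−A)/(4σ)]^(1/4) = [14.89×0.78/(4×5.67×10⁻⁸)]^(1/4) = 84.6 K.
ΔT = T_surf − T_eq = 94 − 84.6.

ΔT ≈ 9.4 K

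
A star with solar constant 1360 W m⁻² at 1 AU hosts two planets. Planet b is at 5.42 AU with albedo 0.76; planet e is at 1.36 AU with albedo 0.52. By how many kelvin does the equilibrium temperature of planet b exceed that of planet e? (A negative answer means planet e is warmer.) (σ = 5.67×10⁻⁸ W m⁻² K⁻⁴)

T_eq = [S₀(1−A)/(4σd²)]^(1/4), so T ∝ (1−A)^(1/4) / √d.
T₁ = [1360×0.24/(4×5.67×10⁻⁸×5.42²)]^(1/4) = 83.66 K.
T₂ = [1360×0.48/(4×5.67×10⁻⁸×1.36²)]^(1/4) = 198.62 K.

ΔT ≈ -115.0 K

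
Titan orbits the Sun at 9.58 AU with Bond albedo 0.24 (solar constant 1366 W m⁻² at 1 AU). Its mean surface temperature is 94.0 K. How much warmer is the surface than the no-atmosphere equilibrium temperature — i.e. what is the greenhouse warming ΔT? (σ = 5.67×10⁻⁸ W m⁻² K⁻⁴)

S = 1366/9.58² = 14.88 W m⁻².
T_eq = [S(1−A)/(4σ)]^(1/4) = [14.88×0.76/(4×5.67×10⁻⁸)]^(1/4) = 84.0 K.
ΔT = T_surf − T_eq = 94 − 84.0.

ΔT ≈ 10.0 K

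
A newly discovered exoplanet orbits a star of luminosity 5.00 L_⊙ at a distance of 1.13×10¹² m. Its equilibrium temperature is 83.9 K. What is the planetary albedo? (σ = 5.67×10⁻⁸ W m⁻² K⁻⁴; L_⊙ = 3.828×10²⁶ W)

A ≈ 0.91

L = 5.00 × 3.828×10²⁶ = 1.91×10²⁷ W.
Flux: S = L/(4πd²) = 1.91×10²⁷/(4π×(1.13×10¹²)²) = 119 W m⁻².
From T_eq⁴ = S(1−A)/(4σ): 1−A = 4σT_eq⁴/S.
1−A = 4 × 5.67×10⁻⁸ × (83.9)⁴ / 119 = 0.094.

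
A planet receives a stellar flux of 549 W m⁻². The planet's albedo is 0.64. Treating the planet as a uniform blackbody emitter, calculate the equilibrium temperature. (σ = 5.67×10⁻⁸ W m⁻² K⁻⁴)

T_eq ≈ 172 K

Energy balance: absorbed = emitted ⇒ πR²·S(1−A) = 4πR²·σT_eq⁴, so T_eq⁴ = S(1−A)/(4σ).
T_eq = [549 × 0.36 / (4 × 5.67×10⁻⁸)]^(1/4) = (8.71×10⁸)^(1/4) = 172 K.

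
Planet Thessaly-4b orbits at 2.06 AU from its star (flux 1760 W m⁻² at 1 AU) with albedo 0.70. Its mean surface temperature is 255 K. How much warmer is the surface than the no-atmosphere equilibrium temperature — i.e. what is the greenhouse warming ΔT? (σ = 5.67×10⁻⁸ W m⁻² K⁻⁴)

ΔT ≈ 102.0 K

S = 1760/2.06² = 414.7 W m⁻².
T_eq = [S(1−A)/(4σ)]^(1/4) = [414.7×0.30/(4×5.67×10⁻⁸)]^(1/4) = 153.0 K.
ΔT = T_surf − T_eq = 255 − 153.0.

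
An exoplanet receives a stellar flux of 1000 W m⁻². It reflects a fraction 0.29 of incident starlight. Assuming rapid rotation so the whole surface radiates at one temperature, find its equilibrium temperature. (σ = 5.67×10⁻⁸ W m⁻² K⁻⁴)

Energy balance: absorbed = emitted ⇒ πR²·S(1−A) = 4πR²·σT_eq⁴, so T_eq⁴ = S(1−A)/(4σ).
T_eq = [1000 × 0.71 / (4 × 5.67×10⁻⁸)]^(1/4) = (3.13×10⁹)^(1/4) = 237 K.

T_eq ≈ 237 K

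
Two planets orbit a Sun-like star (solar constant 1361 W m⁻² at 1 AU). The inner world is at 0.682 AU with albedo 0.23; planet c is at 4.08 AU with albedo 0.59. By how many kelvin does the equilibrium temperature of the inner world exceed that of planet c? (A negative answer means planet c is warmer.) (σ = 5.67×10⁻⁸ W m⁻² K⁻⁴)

T_eq = [S₀(1−A)/(4σd²)]^(1/4), so T ∝ (1−A)^(1/4) / √d.
T₁ = [1361×0.77/(4×5.67×10⁻⁸×0.682²)]^(1/4) = 315.71 K.
T₂ = [1361×0.41/(4×5.67×10⁻⁸×4.08²)]^(1/4) = 110.26 K.

ΔT ≈ 205.4 K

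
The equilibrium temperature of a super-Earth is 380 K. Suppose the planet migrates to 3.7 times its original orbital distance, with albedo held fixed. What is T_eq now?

T_eq ∝ L^(1/4) · d^(−1/2).
T′ = 380 / 3.7^(1/2) = 198 K.

T_eq ≈ 198 K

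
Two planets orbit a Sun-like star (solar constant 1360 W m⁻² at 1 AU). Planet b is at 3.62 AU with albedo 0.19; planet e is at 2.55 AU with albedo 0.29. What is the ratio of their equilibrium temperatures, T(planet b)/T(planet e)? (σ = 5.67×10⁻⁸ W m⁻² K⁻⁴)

T₁/T₂ ≈ 0.867

T_eq = [S₀(1−A)/(4σd²)]^(1/4), so T ∝ (1−A)^(1/4) / √d.
T₁ = [1360×0.81/(4×5.67×10⁻⁸×3.62²)]^(1/4) = 138.75 K.
T₂ = [1360×0.71/(4×5.67×10⁻⁸×2.55²)]^(1/4) = 159.96 K.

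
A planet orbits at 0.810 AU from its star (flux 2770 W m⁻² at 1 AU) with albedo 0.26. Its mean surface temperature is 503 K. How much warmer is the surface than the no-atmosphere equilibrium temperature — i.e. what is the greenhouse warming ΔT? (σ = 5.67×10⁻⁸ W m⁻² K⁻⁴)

ΔT ≈ 160.4 K

S = 2770/0.810² = 4222 W m⁻².
T_eq = [S(1−A)/(4σ)]^(1/4) = [4222×0.74/(4×5.67×10⁻⁸)]^(1/4) = 342.6 K.
ΔT = T_surf − T_eq = 503 − 342.6.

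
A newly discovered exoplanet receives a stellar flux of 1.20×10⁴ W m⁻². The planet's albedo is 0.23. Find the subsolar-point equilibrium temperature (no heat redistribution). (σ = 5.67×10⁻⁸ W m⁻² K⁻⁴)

T_ss ≈ 635 K

At the subsolar point the surface absorbs S(1−A) and emits σT⁴ per unit area — no factor of 4, since only the local patch is in balance.
T = [1.20×10⁴ × 0.77 / 5.67×10⁻⁸]^(1/4) = (1.63×10¹¹)^(1/4) = 635 K.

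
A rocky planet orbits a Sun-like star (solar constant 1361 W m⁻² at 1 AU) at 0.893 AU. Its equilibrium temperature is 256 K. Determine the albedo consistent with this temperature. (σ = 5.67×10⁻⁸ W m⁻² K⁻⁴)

A ≈ 0.43

Flux at 0.893 AU: S = 1361/0.893² = 1710 W m⁻².
From T_eq⁴ = S(1−A)/(4σ): 1−A = 4σT_eq⁴/S.
1−A = 4 × 5.67×10⁻⁸ × (256)⁴ / 1710 = 0.571.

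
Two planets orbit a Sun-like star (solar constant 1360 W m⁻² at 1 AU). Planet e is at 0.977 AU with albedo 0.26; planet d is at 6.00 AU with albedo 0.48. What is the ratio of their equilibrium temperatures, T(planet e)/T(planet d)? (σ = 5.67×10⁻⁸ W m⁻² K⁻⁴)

T_eq = [S₀(1−A)/(4σd²)]^(1/4), so T ∝ (1−A)^(1/4) / √d.
T₁ = [1360×0.74/(4×5.67×10⁻⁸×0.977²)]^(1/4) = 261.12 K.
T₂ = [1360×0.52/(4×5.67×10⁻⁸×6.00²)]^(1/4) = 96.47 K.

T₁/T₂ ≈ 2.707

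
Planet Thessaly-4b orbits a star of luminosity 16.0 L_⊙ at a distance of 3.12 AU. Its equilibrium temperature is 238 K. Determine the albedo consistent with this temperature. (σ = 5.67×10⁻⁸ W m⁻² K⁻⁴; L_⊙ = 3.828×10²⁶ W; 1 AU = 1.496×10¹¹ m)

d = 3.12 AU = 4.67×10¹¹ m.
L = 16.0 × 3.828×10²⁶ = 6.12×10²⁷ W.
Flux: S = L/(4πd²) = 6.12×10²⁷/(4π×(4.67×10¹¹)²) = 2240 W m⁻².
From T_eq⁴ = S(1−A)/(4σ): 1−A = 4σT_eq⁴/S.
1−A = 4 × 5.67×10⁻⁸ × (238)⁴ / 2240 = 0.325.

A ≈ 0.67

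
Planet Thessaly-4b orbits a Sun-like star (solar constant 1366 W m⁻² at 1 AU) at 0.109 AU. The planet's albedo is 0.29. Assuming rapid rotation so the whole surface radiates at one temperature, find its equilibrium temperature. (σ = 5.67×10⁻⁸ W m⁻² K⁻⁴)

Flux at 0.109 AU: S = 1366/0.109² = 1.15×10⁵ W m⁻².
Energy balance: absorbed = emitted ⇒ πR²·S(1−A) = 4πR²·σT_eq⁴, so T_eq⁴ = S(1−A)/(4σ).
T_eq = [1.15×10⁵ × 0.71 / (4 × 5.67×10⁻⁸)]^(1/4) = (3.60×10¹¹)^(1/4) = 775 K.

T_eq ≈ 775 K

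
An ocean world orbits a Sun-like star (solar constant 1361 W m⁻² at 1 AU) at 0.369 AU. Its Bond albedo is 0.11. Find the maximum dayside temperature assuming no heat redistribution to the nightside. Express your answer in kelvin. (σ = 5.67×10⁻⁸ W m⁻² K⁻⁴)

Flux at 0.369 AU: S = 1361/0.369² = 1.00×10⁴ W m⁻².
With no redistribution each surface element balances locally: S(1−A) = σT⁴.
T = [1.00×10⁴ × 0.89 / 5.67×10⁻⁸]^(1/4) = (1.57×10¹¹)^(1/4) = 629 K.

T_ss ≈ 629 K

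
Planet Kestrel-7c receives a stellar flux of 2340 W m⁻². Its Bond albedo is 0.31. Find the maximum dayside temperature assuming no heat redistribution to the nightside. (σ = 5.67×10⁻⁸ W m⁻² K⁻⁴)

T_ss ≈ 411 K

With no redistribution each surface element balances locally: S(1−A) = σT⁴.
T = [2340 × 0.69 / 5.67×10⁻⁸]^(1/4) = (2.85×10¹⁰)^(1/4) = 411 K.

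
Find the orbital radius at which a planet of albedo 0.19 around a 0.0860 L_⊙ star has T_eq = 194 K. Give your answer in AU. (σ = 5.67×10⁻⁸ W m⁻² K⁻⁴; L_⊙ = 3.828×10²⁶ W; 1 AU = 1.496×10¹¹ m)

L = 0.0860 × 3.828×10²⁶ = 3.29×10²⁵ W.
From T_eq⁴ = L(1−A)/(16πσd²): d = √[L(1−A)/(16πσT_eq⁴)].
d = √[3.29×10²⁵ × 0.81 / (16π × 5.67×10⁻⁸ × (194)⁴)] = 8.13×10¹⁰ m = 0.543 AU.

d ≈ 0.543 AU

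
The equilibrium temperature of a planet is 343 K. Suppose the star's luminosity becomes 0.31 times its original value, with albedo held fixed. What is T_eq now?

T_eq ≈ 256 K

T_eq ∝ L^(1/4) · d^(−1/2).
T′ = 343 × 0.31^(1/4) = 256 K.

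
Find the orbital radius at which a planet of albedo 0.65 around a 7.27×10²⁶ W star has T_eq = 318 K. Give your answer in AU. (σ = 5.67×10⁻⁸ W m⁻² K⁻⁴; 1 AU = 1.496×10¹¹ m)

d ≈ 0.625 AU

From T_eq⁴ = L(1−A)/(16πσd²): d = √[L(1−A)/(16πσT_eq⁴)].
d = √[7.27×10²⁶ × 0.35 / (16π × 5.67×10⁻⁸ × (318)⁴)] = 9.34×10¹⁰ m = 0.625 AU.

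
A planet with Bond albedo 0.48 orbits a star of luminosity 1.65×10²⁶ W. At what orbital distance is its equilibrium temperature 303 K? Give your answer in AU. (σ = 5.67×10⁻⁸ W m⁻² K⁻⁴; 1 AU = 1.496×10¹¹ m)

From T_eq⁴ = L(1−A)/(16πσd²): d = √[L(1−A)/(16πσT_eq⁴)].
d = √[1.65×10²⁶ × 0.52 / (16π × 5.67×10⁻⁸ × (303)⁴)] = 5.98×10¹⁰ m = 0.399 AU.

d ≈ 0.399 AU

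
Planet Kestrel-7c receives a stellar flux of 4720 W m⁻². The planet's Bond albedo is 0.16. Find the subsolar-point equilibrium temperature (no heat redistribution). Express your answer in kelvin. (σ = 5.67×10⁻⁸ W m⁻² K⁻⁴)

At the subsolar point the surface absorbs S(1−A) and emits σT⁴ per unit area — no factor of 4, since only the local patch is in balance.
T = [4720 × 0.84 / 5.67×10⁻⁸]^(1/4) = (6.99×10¹⁰)^(1/4) = 514 K.

T_ss ≈ 514 K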